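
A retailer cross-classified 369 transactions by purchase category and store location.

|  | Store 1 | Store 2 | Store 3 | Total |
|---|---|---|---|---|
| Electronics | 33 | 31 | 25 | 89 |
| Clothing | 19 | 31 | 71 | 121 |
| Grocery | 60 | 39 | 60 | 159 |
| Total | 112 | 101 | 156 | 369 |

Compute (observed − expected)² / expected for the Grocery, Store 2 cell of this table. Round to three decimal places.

Row total (Grocery) = 159; column total (Store 2) = 101; N = 369.
Expected count E = 159 × 101 / 369 = 43.5203.
Contribution = (O − E)²/E = (39 − 43.5203)² / 43.5203 = 0.470.

0.470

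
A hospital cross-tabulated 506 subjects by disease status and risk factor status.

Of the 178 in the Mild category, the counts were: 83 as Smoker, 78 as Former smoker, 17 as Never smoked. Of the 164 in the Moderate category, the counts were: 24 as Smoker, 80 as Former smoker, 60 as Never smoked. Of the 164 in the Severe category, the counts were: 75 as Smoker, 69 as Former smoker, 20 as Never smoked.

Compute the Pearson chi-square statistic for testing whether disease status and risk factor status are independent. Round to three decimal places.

70.313

Row totals: 178, 164, 164. Column totals: 182, 227, 97. Grand total N = 506.
Expected counts (row total × column total / N):
  Mild, Smoker: 178×182/506 = 64.02372
  Mild, Former smoker: 178×227/506 = 79.85375
  Mild, Never smoked: 178×97/506 = 34.12253
  Moderate, Smoker: 164×182/506 = 58.98814
  Moderate, Former smoker: 164×227/506 = 73.57312
  Moderate, Never smoked: 164×97/506 = 31.43874
  Severe, Smoker: 164×182/506 = 58.98814
  Severe, Former smoker: 164×227/506 = 73.57312
  Severe, Never smoked: 164×97/506 = 31.43874
Contributions (O − E)²/E:
  (83 − 64.02372)²/64.02372 = 5.6245
  (78 − 79.85375)²/79.85375 = 0.0430
  (17 − 34.12253)²/34.12253 = 8.5920
  (24 − 58.98814)²/58.98814 = 20.7528
  (80 − 73.57312)²/73.57312 = 0.5614
  (60 − 31.43874)²/31.43874 = 25.9471
  (75 − 58.98814)²/58.98814 = 4.3463
  (69 − 73.57312)²/73.57312 = 0.2843
  (20 − 31.43874)²/31.43874 = 4.1619
χ² = 5.6245 + 0.0430 + 8.5920 + 20.7528 + 0.5614 + 25.9471 + 4.3463 + 0.2843 + 4.1619 = 70.313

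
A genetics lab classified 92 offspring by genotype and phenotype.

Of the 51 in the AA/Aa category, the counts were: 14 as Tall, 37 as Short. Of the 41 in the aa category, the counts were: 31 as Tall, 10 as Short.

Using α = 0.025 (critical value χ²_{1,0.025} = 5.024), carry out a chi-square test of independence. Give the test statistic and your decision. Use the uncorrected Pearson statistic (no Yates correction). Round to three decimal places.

Row totals: 51, 41. Column totals: 45, 47. Grand total N = 92.
Expected counts (row total × column total / N):
  AA/Aa, Tall: 51×45/92 = 24.9457
  AA/Aa, Short: 51×47/92 = 26.0543
  aa, Tall: 41×45/92 = 20.0543
  aa, Short: 41×47/92 = 20.9457
Contributions (O − E)²/E:
  (14 − 24.9457)²/24.9457 = 4.8028
  (37 − 26.0543)²/26.0543 = 4.5984
  (31 − 20.0543)²/20.0543 = 5.9742
  (10 − 20.9457)²/20.9457 = 5.7199
χ² = 4.8028 + 4.5984 + 5.9742 + 5.7199 = 21.095
df = (2−1)(2−1) = 1. Since 21.095 > 5.024, reject the null hypothesis of independence at α = 0.025.

21.095; reject H₀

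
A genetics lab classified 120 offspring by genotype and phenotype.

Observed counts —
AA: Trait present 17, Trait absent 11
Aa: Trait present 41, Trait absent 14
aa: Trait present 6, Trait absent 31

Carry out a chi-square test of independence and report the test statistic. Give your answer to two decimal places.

31.04

Row totals: 28, 55, 37. Column totals: 64, 56. Grand total N = 120.
Expected counts (row total × column total / N):
  AA, Trait present: 28×64/120 = 14.933
  AA, Trait absent: 28×56/120 = 13.067
  Aa, Trait present: 55×64/120 = 29.333
  Aa, Trait absent: 55×56/120 = 25.667
  aa, Trait present: 37×64/120 = 19.733
  aa, Trait absent: 37×56/120 = 17.267
Contributions (O − E)²/E:
  (17 − 14.933)²/14.933 = 0.2861
  (11 − 13.067)²/13.067 = 0.3270
  (41 − 29.333)²/29.333 = 4.6405
  (14 − 25.667)²/25.667 = 5.3033
  (6 − 19.733)²/19.733 = 9.5574
  (31 − 17.267)²/17.267 = 10.9223
χ² = 0.2861 + 0.3270 + 4.6405 + 5.3033 + 9.5574 + 10.9223 = 31.04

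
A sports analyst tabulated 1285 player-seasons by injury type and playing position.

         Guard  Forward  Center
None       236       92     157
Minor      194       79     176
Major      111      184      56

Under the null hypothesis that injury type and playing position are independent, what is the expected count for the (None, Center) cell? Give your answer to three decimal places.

146.821

Row total (None) = 485; column total (Center) = 389; grand total N = 1285.
Expected count = (row total × column total) / N = 485 × 389 / 1285 = 146.821.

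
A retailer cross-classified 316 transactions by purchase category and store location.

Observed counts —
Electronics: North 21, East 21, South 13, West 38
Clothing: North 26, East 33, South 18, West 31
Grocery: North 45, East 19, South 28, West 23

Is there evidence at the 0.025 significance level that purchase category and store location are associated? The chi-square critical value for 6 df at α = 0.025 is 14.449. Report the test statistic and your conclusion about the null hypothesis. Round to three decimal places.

Row totals: 93, 108, 115. Column totals: 92, 73, 59, 92. Grand total N = 316.
Expected counts (row total × column total / N):
  Electronics, North: 93×92/316 = 27.0759
  Electronics, East: 93×73/316 = 21.4842
  Electronics, South: 93×59/316 = 17.3639
  Electronics, West: 93×92/316 = 27.0759
  Clothing, North: 108×92/316 = 31.4430
  Clothing, East: 108×73/316 = 24.9494
  Clothing, South: 108×59/316 = 20.1646
  Clothing, West: 108×92/316 = 31.4430
  Grocery, North: 115×92/316 = 33.4810
  Grocery, East: 115×73/316 = 26.5665
  Grocery, South: 115×59/316 = 21.4715
  Grocery, West: 115×92/316 = 33.4810
Contributions (O − E)²/E:
  (21 − 27.0759)²/27.0759 = 1.3634
  (21 − 21.4842)²/21.4842 = 0.0109
  (13 − 17.3639)²/17.3639 = 1.0967
  (38 − 27.0759)²/27.0759 = 4.4075
  (26 − 31.4430)²/31.4430 = 0.9422
  (33 − 24.9494)²/24.9494 = 2.5977
  (18 − 20.1646)²/20.1646 = 0.2324
  (31 − 31.4430)²/31.4430 = 0.0062
  (45 − 33.4810)²/33.4810 = 3.9631
  (19 − 26.5665)²/26.5665 = 2.1550
  (28 − 21.4715)²/21.4715 = 1.9850
  (23 − 33.4810)²/33.4810 = 3.2810
χ² = 1.3634 + 0.0109 + 1.0967 + 4.4075 + 0.9422 + 2.5977 + 0.2324 + 0.0062 + 3.9631 + 2.1550 + 1.9850 + 3.2810 = 22.041
df = (3−1)(4−1) = 6. Since 22.041 > 14.449, reject the null hypothesis of independence at α = 0.025.

22.041; reject H₀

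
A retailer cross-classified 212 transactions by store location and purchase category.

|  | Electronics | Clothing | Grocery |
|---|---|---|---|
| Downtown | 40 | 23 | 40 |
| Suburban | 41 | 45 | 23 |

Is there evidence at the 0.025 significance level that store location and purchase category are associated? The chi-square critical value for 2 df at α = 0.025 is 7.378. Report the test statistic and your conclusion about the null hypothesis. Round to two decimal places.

Row totals: 103, 109. Column totals: 81, 68, 63. Grand total N = 212.
Expected counts (row total × column total / N):
  Downtown, Electronics: 103×81/212 = 39.354
  Downtown, Clothing: 103×68/212 = 33.038
  Downtown, Grocery: 103×63/212 = 30.608
  Suburban, Electronics: 109×81/212 = 41.646
  Suburban, Clothing: 109×68/212 = 34.962
  Suburban, Grocery: 109×63/212 = 32.392
Contributions (O − E)²/E:
  (40 − 39.354)²/39.354 = 0.0106
  (23 − 33.038)²/33.038 = 3.0499
  (40 − 30.608)²/30.608 = 2.8819
  (41 − 41.646)²/41.646 = 0.0100
  (45 − 34.962)²/34.962 = 2.8820
  (23 − 32.392)²/32.392 = 2.7232
χ² = 0.0106 + 3.0499 + 2.8819 + 0.0100 + 2.8820 + 2.7232 = 11.56
df = (2−1)(3−1) = 2. Since 11.56 > 7.378, reject the null hypothesis of independence at α = 0.025.

11.56; reject H₀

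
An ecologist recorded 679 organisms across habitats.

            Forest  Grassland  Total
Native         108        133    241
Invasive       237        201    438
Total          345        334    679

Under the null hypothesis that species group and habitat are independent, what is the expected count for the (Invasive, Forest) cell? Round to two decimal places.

222.55

Row total (Invasive) = 438; column total (Forest) = 345; grand total N = 679.
Expected count = (row total × column total) / N = 438 × 345 / 679 = 222.55.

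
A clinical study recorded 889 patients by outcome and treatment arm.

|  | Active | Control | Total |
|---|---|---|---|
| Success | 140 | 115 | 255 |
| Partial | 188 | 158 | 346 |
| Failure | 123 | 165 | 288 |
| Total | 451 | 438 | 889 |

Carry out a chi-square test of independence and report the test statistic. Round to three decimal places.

10.989

Grand total N = 889.
Expected counts (row total × column total / N):
  Success, Active: 255×451/889 = 129.3645
  Success, Control: 255×438/889 = 125.6355
  Partial, Active: 346×451/889 = 175.5298
  Partial, Control: 346×438/889 = 170.4702
  Failure, Active: 288×451/889 = 146.1057
  Failure, Control: 288×438/889 = 141.8943
Contributions (O − E)²/E:
  (140 − 129.3645)²/129.3645 = 0.8744
  (115 − 125.6355)²/125.6355 = 0.9003
  (188 − 175.5298)²/175.5298 = 0.8859
  (158 − 170.4702)²/170.4702 = 0.9122
  (123 − 146.1057)²/146.1057 = 3.6540
  (165 − 141.8943)²/141.8943 = 3.7625
χ² = 0.8744 + 0.9003 + 0.8859 + 0.9122 + 3.6540 + 3.7625 = 10.989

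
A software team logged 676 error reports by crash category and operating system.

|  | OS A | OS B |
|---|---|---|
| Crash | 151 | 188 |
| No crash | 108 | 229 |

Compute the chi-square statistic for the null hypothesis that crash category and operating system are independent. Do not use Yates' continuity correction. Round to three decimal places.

Row totals: 339, 337. Column totals: 259, 417. Grand total N = 676.
Expected counts (row total × column total / N):
  Crash, OS A: 339×259/676 = 129.8831
  Crash, OS B: 339×417/676 = 209.1169
  No crash, OS A: 337×259/676 = 129.1169
  No crash, OS B: 337×417/676 = 207.8831
Contributions (O − E)²/E:
  (151 − 129.8831)²/129.8831 = 3.4333
  (188 − 209.1169)²/209.1169 = 2.1324
  (108 − 129.1169)²/129.1169 = 3.4536
  (229 − 207.8831)²/207.8831 = 2.1451
χ² = 3.4333 + 2.1324 + 3.4536 + 2.1451 = 11.164

11.164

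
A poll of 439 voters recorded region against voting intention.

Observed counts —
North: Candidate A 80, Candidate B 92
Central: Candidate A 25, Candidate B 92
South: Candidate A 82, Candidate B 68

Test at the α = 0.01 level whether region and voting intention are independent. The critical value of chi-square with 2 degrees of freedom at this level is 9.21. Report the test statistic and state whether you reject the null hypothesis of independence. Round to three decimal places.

31.580; reject H₀

Row totals: 172, 117, 150. Column totals: 187, 252. Grand total N = 439.
Expected counts (row total × column total / N):
  North, Candidate A: 172×187/439 = 73.2665
  North, Candidate B: 172×252/439 = 98.7335
  Central, Candidate A: 117×187/439 = 49.8383
  Central, Candidate B: 117×252/439 = 67.1617
  South, Candidate A: 150×187/439 = 63.8952
  South, Candidate B: 150×252/439 = 86.1048
Contributions (O − E)²/E:
  (80 − 73.2665)²/73.2665 = 0.6188
  (92 − 98.7335)²/98.7335 = 0.4592
  (25 − 49.8383)²/49.8383 = 12.3789
  (92 − 67.1617)²/67.1617 = 9.1859
  (82 − 63.8952)²/63.8952 = 5.1300
  (68 − 86.1048)²/86.1048 = 3.8068
χ² = 0.6188 + 0.4592 + 12.3789 + 9.1859 + 5.1300 + 3.8068 = 31.580
df = (3−1)(2−1) = 2. Since 31.580 > 9.21, reject the null hypothesis of independence at α = 0.01.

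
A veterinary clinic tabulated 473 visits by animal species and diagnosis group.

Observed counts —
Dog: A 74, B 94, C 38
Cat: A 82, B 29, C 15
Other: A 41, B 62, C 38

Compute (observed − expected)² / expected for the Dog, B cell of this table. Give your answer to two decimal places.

Row total (Dog) = 206; column total (B) = 185; N = 473.
Expected count E = 206 × 185 / 473 = 80.571.
Contribution = (O − E)²/E = (94 − 80.571)² / 80.571 = 2.24.

2.24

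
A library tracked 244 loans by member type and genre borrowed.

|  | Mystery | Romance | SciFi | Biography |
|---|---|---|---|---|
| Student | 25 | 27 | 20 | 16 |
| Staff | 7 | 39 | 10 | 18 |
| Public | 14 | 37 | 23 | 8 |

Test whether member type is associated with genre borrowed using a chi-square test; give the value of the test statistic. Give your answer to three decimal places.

Row totals: 88, 74, 82. Column totals: 46, 103, 53, 42. Grand total N = 244.
Expected counts (row total × column total / N):
  Student, Mystery: 88×46/244 = 16.5902
  Student, Romance: 88×103/244 = 37.1475
  Student, SciFi: 88×53/244 = 19.1148
  Student, Biography: 88×42/244 = 15.1475
  Staff, Mystery: 74×46/244 = 13.9508
  Staff, Romance: 74×103/244 = 31.2377
  Staff, SciFi: 74×53/244 = 16.0738
  Staff, Biography: 74×42/244 = 12.7377
  Public, Mystery: 82×46/244 = 15.4590
  Public, Romance: 82×103/244 = 34.6148
  Public, SciFi: 82×53/244 = 17.8115
  Public, Biography: 82×42/244 = 14.1148
Contributions (O − E)²/E:
  (25 − 16.5902)²/16.5902 = 4.2630
  (27 − 37.1475)²/37.1475 = 2.7720
  (20 − 19.1148)²/19.1148 = 0.0410
  (16 − 15.1475)²/15.1475 = 0.0480
  (7 − 13.9508)²/13.9508 = 3.4631
  (39 − 31.2377)²/31.2377 = 1.9289
  (10 − 16.0738)²/16.0738 = 2.2951
  (18 − 12.7377)²/12.7377 = 2.1740
  (14 − 15.4590)²/15.4590 = 0.1377
  (37 − 34.6148)²/34.6148 = 0.1644
  (23 − 17.8115)²/17.8115 = 1.5114
  (8 − 14.1148)²/14.1148 = 2.6490
χ² = 4.2630 + 2.7720 + 0.0410 + 0.0480 + 3.4631 + 1.9289 + 2.2951 + 2.1740 + 0.1377 + 0.1644 + 1.5114 + 2.6490 = 21.448

21.448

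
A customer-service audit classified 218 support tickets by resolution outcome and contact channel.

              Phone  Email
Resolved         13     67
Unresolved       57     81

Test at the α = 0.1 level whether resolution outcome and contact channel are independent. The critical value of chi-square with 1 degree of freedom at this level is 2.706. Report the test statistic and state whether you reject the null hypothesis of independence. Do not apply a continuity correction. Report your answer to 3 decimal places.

14.583; reject H₀

Row totals: 80, 138. Column totals: 70, 148. Grand total N = 218.
Expected counts (row total × column total / N):
  Resolved, Phone: 80×70/218 = 25.6881
  Resolved, Email: 80×148/218 = 54.3119
  Unresolved, Phone: 138×70/218 = 44.3119
  Unresolved, Email: 138×148/218 = 93.6881
Contributions (O − E)²/E:
  (13 − 25.6881)²/25.6881 = 6.2670
  (67 − 54.3119)²/54.3119 = 2.9641
  (57 − 44.3119)²/44.3119 = 3.6331
  (81 − 93.6881)²/93.6881 = 1.7183
χ² = 6.2670 + 2.9641 + 3.6331 + 1.7183 = 14.583
df = (2−1)(2−1) = 1. Since 14.583 > 2.706, reject the null hypothesis of independence at α = 0.1.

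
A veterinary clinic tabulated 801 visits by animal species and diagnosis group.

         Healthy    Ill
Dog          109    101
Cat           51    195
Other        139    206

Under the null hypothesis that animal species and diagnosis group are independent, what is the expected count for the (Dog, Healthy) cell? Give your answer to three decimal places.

78.390

Row total (Dog) = 210; column total (Healthy) = 299; grand total N = 801.
Expected count = (row total × column total) / N = 210 × 299 / 801 = 78.390.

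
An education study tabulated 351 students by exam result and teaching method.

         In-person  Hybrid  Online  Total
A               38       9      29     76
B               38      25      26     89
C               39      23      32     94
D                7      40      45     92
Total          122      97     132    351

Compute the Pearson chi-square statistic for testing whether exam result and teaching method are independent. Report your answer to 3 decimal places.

Grand total N = 351.
Expected counts (row total × column total / N):
  A, In-person: 76×122/351 = 26.4160
  A, Hybrid: 76×97/351 = 21.0028
  A, Online: 76×132/351 = 28.5812
  B, In-person: 89×122/351 = 30.9345
  B, Hybrid: 89×97/351 = 24.5954
  B, Online: 89×132/351 = 33.4701
  C, In-person: 94×122/351 = 32.6724
  C, Hybrid: 94×97/351 = 25.9772
  C, Online: 94×132/351 = 35.3504
  D, In-person: 92×122/351 = 31.9772
  D, Hybrid: 92×97/351 = 25.4245
  D, Online: 92×132/351 = 34.5983
Contributions (O − E)²/E:
  (38 − 26.4160)²/26.4160 = 5.0798
  (9 − 21.0028)²/21.0028 = 6.8594
  (29 − 28.5812)²/28.5812 = 0.0061
  (38 − 30.9345)²/30.9345 = 1.6138
  (25 − 24.5954)²/24.5954 = 0.0067
  (26 − 33.4701)²/33.4701 = 1.6672
  (39 − 32.6724)²/32.6724 = 1.2255
  (23 − 25.9772)²/25.9772 = 0.3412
  (32 − 35.3504)²/35.3504 = 0.3175
  (7 − 31.9772)²/31.9772 = 19.5095
  (40 − 25.4245)²/25.4245 = 8.3559
  (45 − 34.5983)²/34.5983 = 3.1272
χ² = 5.0798 + 6.8594 + 0.0061 + 1.6138 + 0.0067 + 1.6672 + 1.2255 + 0.3412 + 0.3175 + 19.5095 + 8.3559 + 3.1272 = 48.110

48.110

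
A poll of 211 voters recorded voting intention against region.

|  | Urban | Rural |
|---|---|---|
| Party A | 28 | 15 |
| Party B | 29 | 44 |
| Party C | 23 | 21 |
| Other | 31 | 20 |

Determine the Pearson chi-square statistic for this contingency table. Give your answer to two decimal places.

8.93

Row totals: 43, 73, 44, 51. Column totals: 111, 100. Grand total N = 211.
Expected counts (row total × column total / N):
  Party A, Urban: 43×111/211 = 22.621
  Party A, Rural: 43×100/211 = 20.379
  Party B, Urban: 73×111/211 = 38.403
  Party B, Rural: 73×100/211 = 34.597
  Party C, Urban: 44×111/211 = 23.147
  Party C, Rural: 44×100/211 = 20.853
  Other, Urban: 51×111/211 = 26.829
  Other, Rural: 51×100/211 = 24.171
Contributions (O − E)²/E:
  (28 − 22.621)²/22.621 = 1.2791
  (15 − 20.379)²/20.379 = 1.4198
  (29 − 38.403)²/38.403 = 2.3023
  (44 − 34.597)²/34.597 = 2.5556
  (23 − 23.147)²/23.147 = 0.0009
  (21 − 20.853)²/20.853 = 0.0010
  (31 − 26.829)²/26.829 = 0.6484
  (20 − 24.171)²/24.171 = 0.7198
χ² = 1.2791 + 1.4198 + 2.3023 + 2.5556 + 0.0009 + 0.0010 + 0.6484 + 0.7198 = 8.93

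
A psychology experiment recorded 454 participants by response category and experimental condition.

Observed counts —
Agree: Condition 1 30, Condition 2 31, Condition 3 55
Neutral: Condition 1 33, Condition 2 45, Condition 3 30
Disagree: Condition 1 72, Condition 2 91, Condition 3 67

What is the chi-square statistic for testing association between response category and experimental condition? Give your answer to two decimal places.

14.25

Row totals: 116, 108, 230. Column totals: 135, 167, 152. Grand total N = 454.
Expected counts (row total × column total / N):
  Agree, Condition 1: 116×135/454 = 34.493
  Agree, Condition 2: 116×167/454 = 42.670
  Agree, Condition 3: 116×152/454 = 38.837
  Neutral, Condition 1: 108×135/454 = 32.115
  Neutral, Condition 2: 108×167/454 = 39.727
  Neutral, Condition 3: 108×152/454 = 36.159
  Disagree, Condition 1: 230×135/454 = 68.392
  Disagree, Condition 2: 230×167/454 = 84.604
  Disagree, Condition 3: 230×152/454 = 77.004
Contributions (O − E)²/E:
  (30 − 34.493)²/34.493 = 0.5853
  (31 − 42.670)²/42.670 = 3.1917
  (55 − 38.837)²/38.837 = 6.7266
  (33 − 32.115)²/32.115 = 0.0244
  (45 − 39.727)²/39.727 = 0.6999
  (30 − 36.159)²/36.159 = 1.0491
  (72 − 68.392)²/68.392 = 0.1903
  (91 − 84.604)²/84.604 = 0.4835
  (67 − 77.004)²/77.004 = 1.2997
χ² = 0.5853 + 3.1917 + 6.7266 + 0.0244 + 0.6999 + 1.0491 + 0.1903 + 0.4835 + 1.2997 = 14.25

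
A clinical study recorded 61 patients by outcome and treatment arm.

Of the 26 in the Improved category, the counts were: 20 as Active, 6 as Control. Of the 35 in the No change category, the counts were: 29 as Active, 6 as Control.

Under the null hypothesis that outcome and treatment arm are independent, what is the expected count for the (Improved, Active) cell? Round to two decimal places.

20.89

Row total (Improved) = 26; column total (Active) = 49; grand total N = 61.
Expected count = (row total × column total) / N = 26 × 49 / 61 = 20.89.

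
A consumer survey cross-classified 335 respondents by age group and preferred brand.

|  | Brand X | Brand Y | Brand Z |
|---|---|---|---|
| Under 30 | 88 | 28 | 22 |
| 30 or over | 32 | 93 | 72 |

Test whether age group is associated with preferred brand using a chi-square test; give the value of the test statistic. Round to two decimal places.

79.73

Row totals: 138, 197. Column totals: 120, 121, 94. Grand total N = 335.
Expected counts (row total × column total / N):
  Under 30, Brand X: 138×120/335 = 49.433
  Under 30, Brand Y: 138×121/335 = 49.845
  Under 30, Brand Z: 138×94/335 = 38.722
  30 or over, Brand X: 197×120/335 = 70.567
  30 or over, Brand Y: 197×121/335 = 71.155
  30 or over, Brand Z: 197×94/335 = 55.278
Contributions (O − E)²/E:
  (88 − 49.433)²/49.433 = 30.0895
  (28 − 49.845)²/49.845 = 9.5738
  (22 − 38.722)²/38.722 = 7.2214
  (32 − 70.567)²/70.567 = 21.0780
  (93 − 71.155)²/71.155 = 6.7065
  (72 − 55.278)²/55.278 = 5.0585
χ² = 30.0895 + 9.5738 + 7.2214 + 21.0780 + 6.7065 + 5.0585 = 79.73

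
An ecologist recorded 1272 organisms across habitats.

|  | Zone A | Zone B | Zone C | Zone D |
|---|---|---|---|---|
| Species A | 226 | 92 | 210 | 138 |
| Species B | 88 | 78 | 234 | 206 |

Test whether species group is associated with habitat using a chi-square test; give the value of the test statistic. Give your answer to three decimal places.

Row totals: 666, 606. Column totals: 314, 170, 444, 344. Grand total N = 1272.
Expected counts (row total × column total / N):
  Species A, Zone A: 666×314/1272 = 164.4057
  Species A, Zone B: 666×170/1272 = 89.0094
  Species A, Zone C: 666×444/1272 = 232.4717
  Species A, Zone D: 666×344/1272 = 180.1132
  Species B, Zone A: 606×314/1272 = 149.5943
  Species B, Zone B: 606×170/1272 = 80.9906
  Species B, Zone C: 606×444/1272 = 211.5283
  Species B, Zone D: 606×344/1272 = 163.8868
Contributions (O − E)²/E:
  (226 − 164.4057)²/164.4057 = 23.0762
  (92 − 89.0094)²/89.0094 = 0.1005
  (210 − 232.4717)²/232.4717 = 2.1722
  (138 − 180.1132)²/180.1132 = 9.8467
  (88 − 149.5943)²/149.5943 = 25.3610
  (78 − 80.9906)²/80.9906 = 0.1104
  (234 − 211.5283)²/211.5283 = 2.3873
  (206 − 163.8868)²/163.8868 = 10.8216
χ² = 23.0762 + 0.1005 + 2.1722 + 9.8467 + 25.3610 + 0.1104 + 2.3873 + 10.8216 = 73.876

73.876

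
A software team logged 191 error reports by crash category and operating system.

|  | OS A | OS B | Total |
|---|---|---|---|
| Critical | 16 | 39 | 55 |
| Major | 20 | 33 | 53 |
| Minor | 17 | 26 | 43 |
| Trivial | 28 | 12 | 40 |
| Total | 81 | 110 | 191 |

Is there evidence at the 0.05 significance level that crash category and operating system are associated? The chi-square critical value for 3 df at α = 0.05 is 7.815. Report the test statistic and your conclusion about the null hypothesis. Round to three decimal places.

Grand total N = 191.
Expected counts (row total × column total / N):
  Critical, OS A: 55×81/191 = 23.3246
  Critical, OS B: 55×110/191 = 31.6754
  Major, OS A: 53×81/191 = 22.4764
  Major, OS B: 53×110/191 = 30.5236
  Minor, OS A: 43×81/191 = 18.2356
  Minor, OS B: 43×110/191 = 24.7644
  Trivial, OS A: 40×81/191 = 16.9634
  Trivial, OS B: 40×110/191 = 23.0366
Contributions (O − E)²/E:
  (16 − 23.3246)²/23.3246 = 2.3001
  (39 − 31.6754)²/31.6754 = 1.6937
  (20 − 22.4764)²/22.4764 = 0.2728
  (33 − 30.5236)²/30.5236 = 0.2009
  (17 − 18.2356)²/18.2356 = 0.0837
  (26 − 24.7644)²/24.7644 = 0.0616
  (28 − 16.9634)²/16.9634 = 7.1805
  (12 − 23.0366)²/23.0366 = 5.2875
χ² = 2.3001 + 1.6937 + 0.2728 + 0.2009 + 0.0837 + 0.0616 + 7.1805 + 5.2875 = 17.081
df = (4−1)(2−1) = 3. Since 17.081 > 7.815, reject the null hypothesis of independence at α = 0.05.

17.081; reject H₀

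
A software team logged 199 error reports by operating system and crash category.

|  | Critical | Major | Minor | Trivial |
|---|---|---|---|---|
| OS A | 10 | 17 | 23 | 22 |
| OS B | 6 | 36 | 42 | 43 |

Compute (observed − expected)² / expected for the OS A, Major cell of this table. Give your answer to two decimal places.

0.25

Row total (OS A) = 72; column total (Major) = 53; N = 199.
Expected count E = 72 × 53 / 199 = 19.176.
Contribution = (O − E)²/E = (17 − 19.176)² / 19.176 = 0.25.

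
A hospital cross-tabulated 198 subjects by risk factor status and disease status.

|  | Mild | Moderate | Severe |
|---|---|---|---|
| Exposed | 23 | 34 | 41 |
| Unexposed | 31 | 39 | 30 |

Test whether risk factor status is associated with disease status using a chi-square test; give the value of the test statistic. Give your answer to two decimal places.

3.21

Row totals: 98, 100. Column totals: 54, 73, 71. Grand total N = 198.
Expected counts (row total × column total / N):
  Exposed, Mild: 98×54/198 = 26.727
  Exposed, Moderate: 98×73/198 = 36.131
  Exposed, Severe: 98×71/198 = 35.141
  Unexposed, Mild: 100×54/198 = 27.273
  Unexposed, Moderate: 100×73/198 = 36.869
  Unexposed, Severe: 100×71/198 = 35.859
Contributions (O − E)²/E:
  (23 − 26.727)²/26.727 = 0.5197
  (34 − 36.131)²/36.131 = 0.1257
  (41 − 35.141)²/35.141 = 0.9769
  (31 − 27.273)²/27.273 = 0.5093
  (39 − 36.869)²/36.869 = 0.1232
  (30 − 35.859)²/35.859 = 0.9573
χ² = 0.5197 + 0.1257 + 0.9769 + 0.5093 + 0.1232 + 0.9573 = 3.21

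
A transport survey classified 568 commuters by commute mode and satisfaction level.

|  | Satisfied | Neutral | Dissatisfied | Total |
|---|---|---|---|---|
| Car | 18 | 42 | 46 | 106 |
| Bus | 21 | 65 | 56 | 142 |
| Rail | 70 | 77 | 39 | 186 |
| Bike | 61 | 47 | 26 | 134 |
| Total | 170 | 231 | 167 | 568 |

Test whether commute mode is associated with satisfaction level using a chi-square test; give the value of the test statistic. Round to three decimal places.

Grand total N = 568.
Expected counts (row total × column total / N):
  Car, Satisfied: 106×170/568 = 31.7254
  Car, Neutral: 106×231/568 = 43.1092
  Car, Dissatisfied: 106×167/568 = 31.1655
  Bus, Satisfied: 142×170/568 = 42.5000
  Bus, Neutral: 142×231/568 = 57.7500
  Bus, Dissatisfied: 142×167/568 = 41.7500
  Rail, Satisfied: 186×170/568 = 55.6690
  Rail, Neutral: 186×231/568 = 75.6444
  Rail, Dissatisfied: 186×167/568 = 54.6866
  Bike, Satisfied: 134×170/568 = 40.1056
  Bike, Neutral: 134×231/568 = 54.4965
  Bike, Dissatisfied: 134×167/568 = 39.3979
Contributions (O − E)²/E:
  (18 − 31.7254)²/31.7254 = 5.9380
  (42 − 43.1092)²/43.1092 = 0.0285
  (46 − 31.1655)²/31.1655 = 7.0611
  (21 − 42.5000)²/42.5000 = 10.8765
  (65 − 57.7500)²/57.7500 = 0.9102
  (56 − 41.7500)²/41.7500 = 4.8638
  (70 − 55.6690)²/55.6690 = 3.6893
  (77 − 75.6444)²/75.6444 = 0.0243
  (39 − 54.6866)²/54.6866 = 4.4996
  (61 − 40.1056)²/40.1056 = 10.8857
  (47 − 54.4965)²/54.4965 = 1.0312
  (26 − 39.3979)²/39.3979 = 4.5562
χ² = 5.9380 + 0.0285 + 7.0611 + 10.8765 + 0.9102 + 4.8638 + 3.6893 + 0.0243 + 4.4996 + 10.8857 + 1.0312 + 4.5562 = 54.364

54.364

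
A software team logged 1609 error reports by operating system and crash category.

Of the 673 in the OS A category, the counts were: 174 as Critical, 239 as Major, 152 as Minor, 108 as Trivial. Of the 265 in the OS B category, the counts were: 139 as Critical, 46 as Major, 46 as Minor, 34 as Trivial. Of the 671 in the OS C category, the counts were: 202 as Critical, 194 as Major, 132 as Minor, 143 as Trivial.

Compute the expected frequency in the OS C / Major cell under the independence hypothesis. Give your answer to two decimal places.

199.76

Row total (OS C) = 671; column total (Major) = 479; grand total N = 1609.
Expected count = (row total × column total) / N = 671 × 479 / 1609 = 199.76.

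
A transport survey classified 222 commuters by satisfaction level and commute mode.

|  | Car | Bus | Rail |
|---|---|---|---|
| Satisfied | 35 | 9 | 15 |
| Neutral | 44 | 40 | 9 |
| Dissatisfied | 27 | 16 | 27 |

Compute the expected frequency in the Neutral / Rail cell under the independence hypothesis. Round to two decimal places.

21.36

Row total (Neutral) = 93; column total (Rail) = 51; grand total N = 222.
Expected count = (row total × column total) / N = 93 × 51 / 222 = 21.36.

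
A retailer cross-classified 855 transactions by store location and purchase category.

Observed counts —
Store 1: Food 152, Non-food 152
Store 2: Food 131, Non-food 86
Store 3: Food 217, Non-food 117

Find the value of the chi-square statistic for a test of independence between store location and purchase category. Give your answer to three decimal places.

15.116

Row totals: 304, 217, 334. Column totals: 500, 355. Grand total N = 855.
Expected counts (row total × column total / N):
  Store 1, Food: 304×500/855 = 177.7778
  Store 1, Non-food: 304×355/855 = 126.2222
  Store 2, Food: 217×500/855 = 126.9006
  Store 2, Non-food: 217×355/855 = 90.0994
  Store 3, Food: 334×500/855 = 195.3216
  Store 3, Non-food: 334×355/855 = 138.6784
Contributions (O − E)²/E:
  (152 − 177.7778)²/177.7778 = 3.7378
  (152 − 126.2222)²/126.2222 = 5.2645
  (131 − 126.9006)²/126.9006 = 0.1324
  (86 − 90.0994)²/90.0994 = 0.1865
  (217 − 195.3216)²/195.3216 = 2.4060
  (117 − 138.6784)²/138.6784 = 3.3888
χ² = 3.7378 + 5.2645 + 0.1324 + 0.1865 + 2.4060 + 3.3888 = 15.116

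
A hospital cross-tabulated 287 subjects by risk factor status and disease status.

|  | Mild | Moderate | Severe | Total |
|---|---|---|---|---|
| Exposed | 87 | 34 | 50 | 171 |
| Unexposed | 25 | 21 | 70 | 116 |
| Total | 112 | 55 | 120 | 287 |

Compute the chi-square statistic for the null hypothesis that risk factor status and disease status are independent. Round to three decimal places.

Grand total N = 287.
Expected counts (row total × column total / N):
  Exposed, Mild: 171×112/287 = 66.73171
  Exposed, Moderate: 171×55/287 = 32.77003
  Exposed, Severe: 171×120/287 = 71.49826
  Unexposed, Mild: 116×112/287 = 45.26829
  Unexposed, Moderate: 116×55/287 = 22.22997
  Unexposed, Severe: 116×120/287 = 48.50174
Contributions (O − E)²/E:
  (87 − 66.73171)²/66.73171 = 6.1560
  (34 − 32.77003)²/32.77003 = 0.0462
  (50 − 71.49826)²/71.49826 = 6.4641
  (25 − 45.26829)²/45.26829 = 9.0749
  (21 − 22.22997)²/22.22997 = 0.0681
  (70 − 48.50174)²/48.50174 = 9.5290
χ² = 6.1560 + 0.0462 + 6.4641 + 9.0749 + 0.0681 + 9.5290 = 31.338

31.338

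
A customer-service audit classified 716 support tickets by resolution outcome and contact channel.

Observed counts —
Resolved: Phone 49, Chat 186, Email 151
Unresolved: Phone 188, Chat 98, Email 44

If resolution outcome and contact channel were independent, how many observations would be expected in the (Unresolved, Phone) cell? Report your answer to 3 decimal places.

Row total (Unresolved) = 330; column total (Phone) = 237; grand total N = 716.
Expected count = (row total × column total) / N = 330 × 237 / 716 = 109.232.

109.232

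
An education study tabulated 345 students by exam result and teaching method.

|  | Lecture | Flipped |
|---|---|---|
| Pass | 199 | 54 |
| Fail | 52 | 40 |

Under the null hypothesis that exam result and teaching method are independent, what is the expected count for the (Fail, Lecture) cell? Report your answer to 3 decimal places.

66.933

Row total (Fail) = 92; column total (Lecture) = 251; grand total N = 345.
Expected count = (row total × column total) / N = 92 × 251 / 345 = 66.933.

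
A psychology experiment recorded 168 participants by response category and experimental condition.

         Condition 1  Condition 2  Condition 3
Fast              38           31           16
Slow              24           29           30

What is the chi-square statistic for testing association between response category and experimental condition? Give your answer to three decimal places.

7.466

Row totals: 85, 83. Column totals: 62, 60, 46. Grand total N = 168.
Expected counts (row total × column total / N):
  Fast, Condition 1: 85×62/168 = 31.3690
  Fast, Condition 2: 85×60/168 = 30.3571
  Fast, Condition 3: 85×46/168 = 23.2738
  Slow, Condition 1: 83×62/168 = 30.6310
  Slow, Condition 2: 83×60/168 = 29.6429
  Slow, Condition 3: 83×46/168 = 22.7262
Contributions (O − E)²/E:
  (38 − 31.3690)²/31.3690 = 1.4017
  (31 − 30.3571)²/30.3571 = 0.0136
  (16 − 23.2738)²/23.2738 = 2.2733
  (24 − 30.6310)²/30.6310 = 1.4355
  (29 − 29.6429)²/29.6429 = 0.0139
  (30 − 22.7262)²/22.7262 = 2.3281
χ² = 1.4017 + 0.0136 + 2.2733 + 1.4355 + 0.0139 + 2.3281 = 7.466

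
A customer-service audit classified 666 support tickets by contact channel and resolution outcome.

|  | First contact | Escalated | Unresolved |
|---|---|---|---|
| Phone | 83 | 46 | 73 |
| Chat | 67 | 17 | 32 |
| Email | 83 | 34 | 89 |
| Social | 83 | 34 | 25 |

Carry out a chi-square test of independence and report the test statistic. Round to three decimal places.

33.399

Row totals: 202, 116, 206, 142. Column totals: 316, 131, 219. Grand total N = 666.
Expected counts (row total × column total / N):
  Phone, First contact: 202×316/666 = 95.84384
  Phone, Escalated: 202×131/666 = 39.73273
  Phone, Unresolved: 202×219/666 = 66.42342
  Chat, First contact: 116×316/666 = 55.03904
  Chat, Escalated: 116×131/666 = 22.81682
  Chat, Unresolved: 116×219/666 = 38.14414
  Email, First contact: 206×316/666 = 97.74174
  Email, Escalated: 206×131/666 = 40.51952
  Email, Unresolved: 206×219/666 = 67.73874
  Social, First contact: 142×316/666 = 67.37538
  Social, Escalated: 142×131/666 = 27.93093
  Social, Unresolved: 142×219/666 = 46.69369
Contributions (O − E)²/E:
  (83 − 95.84384)²/95.84384 = 1.7212
  (46 − 39.73273)²/39.73273 = 0.9886
  (73 − 66.42342)²/66.42342 = 0.6511
  (67 − 55.03904)²/55.03904 = 2.5993
  (17 − 22.81682)²/22.81682 = 1.4829
  (32 − 38.14414)²/38.14414 = 0.9897
  (83 − 97.74174)²/97.74174 = 2.2234
  (34 − 40.51952)²/40.51952 = 1.0490
  (89 − 67.73874)²/67.73874 = 6.6733
  (83 − 67.37538)²/67.37538 = 3.6234
  (34 − 27.93093)²/27.93093 = 1.3187
  (25 − 46.69369)²/46.69369 = 10.0788
χ² = 1.7212 + 0.9886 + 0.6511 + 2.5993 + 1.4829 + 0.9897 + 2.2234 + 1.0490 + 6.6733 + 3.6234 + 1.3187 + 10.0788 = 33.399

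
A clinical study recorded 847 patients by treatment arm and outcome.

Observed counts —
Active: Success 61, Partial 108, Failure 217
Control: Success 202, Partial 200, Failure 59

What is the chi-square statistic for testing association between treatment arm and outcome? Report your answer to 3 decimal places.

Row totals: 386, 461. Column totals: 263, 308, 276. Grand total N = 847.
Expected counts (row total × column total / N):
  Active, Success: 386×263/847 = 119.8560
  Active, Partial: 386×308/847 = 140.3636
  Active, Failure: 386×276/847 = 125.7804
  Control, Success: 461×263/847 = 143.1440
  Control, Partial: 461×308/847 = 167.6364
  Control, Failure: 461×276/847 = 150.2196
Contributions (O − E)²/E:
  (61 − 119.8560)²/119.8560 = 28.9016
  (108 − 140.3636)²/140.3636 = 7.4621
  (217 − 125.7804)²/125.7804 = 66.1551
  (202 − 143.1440)²/143.1440 = 24.1996
  (200 − 167.6364)²/167.6364 = 6.2481
  (59 − 150.2196)²/150.2196 = 55.3923
χ² = 28.9016 + 7.4621 + 66.1551 + 24.1996 + 6.2481 + 55.3923 = 188.359

188.359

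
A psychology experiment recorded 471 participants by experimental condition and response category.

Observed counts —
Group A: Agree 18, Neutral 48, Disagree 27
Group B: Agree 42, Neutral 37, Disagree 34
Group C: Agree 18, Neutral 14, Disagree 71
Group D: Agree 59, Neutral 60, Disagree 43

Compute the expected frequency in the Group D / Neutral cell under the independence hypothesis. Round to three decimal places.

Row total (Group D) = 162; column total (Neutral) = 159; grand total N = 471.
Expected count = (row total × column total) / N = 162 × 159 / 471 = 54.688.

54.688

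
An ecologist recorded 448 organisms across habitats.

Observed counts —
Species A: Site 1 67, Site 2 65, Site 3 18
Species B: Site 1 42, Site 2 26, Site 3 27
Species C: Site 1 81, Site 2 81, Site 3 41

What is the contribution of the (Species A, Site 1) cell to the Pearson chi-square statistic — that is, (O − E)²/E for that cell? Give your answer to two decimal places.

0.18

Row total (Species A) = 150; column total (Site 1) = 190; N = 448.
Expected count E = 150 × 190 / 448 = 63.616.
Contribution = (O − E)²/E = (67 − 63.616)² / 63.616 = 0.18.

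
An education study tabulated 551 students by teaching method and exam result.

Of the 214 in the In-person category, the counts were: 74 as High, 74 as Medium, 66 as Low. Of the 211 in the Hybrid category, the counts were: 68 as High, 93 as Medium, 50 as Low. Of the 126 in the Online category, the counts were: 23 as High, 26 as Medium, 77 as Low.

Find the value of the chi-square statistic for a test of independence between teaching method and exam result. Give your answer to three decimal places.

Row totals: 214, 211, 126. Column totals: 165, 193, 193. Grand total N = 551.
Expected counts (row total × column total / N):
  In-person, High: 214×165/551 = 64.0835
  In-person, Medium: 214×193/551 = 74.9583
  In-person, Low: 214×193/551 = 74.9583
  Hybrid, High: 211×165/551 = 63.1851
  Hybrid, Medium: 211×193/551 = 73.9074
  Hybrid, Low: 211×193/551 = 73.9074
  Online, High: 126×165/551 = 37.7314
  Online, Medium: 126×193/551 = 44.1343
  Online, Low: 126×193/551 = 44.1343
Contributions (O − E)²/E:
  (74 − 64.0835)²/64.0835 = 1.5345
  (74 − 74.9583)²/74.9583 = 0.0123
  (66 − 74.9583)²/74.9583 = 1.0706
  (68 − 63.1851)²/63.1851 = 0.3669
  (93 − 73.9074)²/73.9074 = 4.9322
  (50 − 73.9074)²/73.9074 = 7.7335
  (23 − 37.7314)²/37.7314 = 5.7516
  (26 − 44.1343)²/44.1343 = 7.4512
  (77 − 44.1343)²/44.1343 = 24.4743
χ² = 1.5345 + 0.0123 + 1.0706 + 0.3669 + 4.9322 + 7.7335 + 5.7516 + 7.4512 + 24.4743 = 53.327

53.327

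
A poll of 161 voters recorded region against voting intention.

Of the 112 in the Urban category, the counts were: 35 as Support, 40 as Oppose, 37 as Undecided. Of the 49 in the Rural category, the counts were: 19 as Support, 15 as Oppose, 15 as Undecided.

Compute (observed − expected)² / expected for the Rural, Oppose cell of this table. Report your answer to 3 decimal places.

Row total (Rural) = 49; column total (Oppose) = 55; N = 161.
Expected count E = 49 × 55 / 161 = 16.7391.
Contribution = (O − E)²/E = (15 − 16.7391)² / 16.7391 = 0.181.

0.181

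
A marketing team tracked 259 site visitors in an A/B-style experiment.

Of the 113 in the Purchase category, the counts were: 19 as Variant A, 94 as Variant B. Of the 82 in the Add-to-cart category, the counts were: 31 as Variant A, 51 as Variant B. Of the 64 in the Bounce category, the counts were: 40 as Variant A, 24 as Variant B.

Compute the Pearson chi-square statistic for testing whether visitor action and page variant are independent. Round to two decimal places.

38.11

Row totals: 113, 82, 64. Column totals: 90, 169. Grand total N = 259.
Expected counts (row total × column total / N):
  Purchase, Variant A: 113×90/259 = 39.266
  Purchase, Variant B: 113×169/259 = 73.734
  Add-to-cart, Variant A: 82×90/259 = 28.494
  Add-to-cart, Variant B: 82×169/259 = 53.506
  Bounce, Variant A: 64×90/259 = 22.239
  Bounce, Variant B: 64×169/259 = 41.761
Contributions (O − E)²/E:
  (19 − 39.266)²/39.266 = 10.4597
  (94 − 73.734)²/73.734 = 5.5702
  (31 − 28.494)²/28.494 = 0.2204
  (51 − 53.506)²/53.506 = 0.1174
  (40 − 22.239)²/22.239 = 14.1847
  (24 − 41.761)²/41.761 = 7.5538
χ² = 10.4597 + 5.5702 + 0.2204 + 0.1174 + 14.1847 + 7.5538 = 38.11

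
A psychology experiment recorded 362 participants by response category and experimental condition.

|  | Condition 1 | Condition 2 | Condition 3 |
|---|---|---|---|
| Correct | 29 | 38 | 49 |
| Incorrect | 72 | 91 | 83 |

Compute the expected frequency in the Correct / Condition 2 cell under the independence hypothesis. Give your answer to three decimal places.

41.337

Row total (Correct) = 116; column total (Condition 2) = 129; grand total N = 362.
Expected count = (row total × column total) / N = 116 × 129 / 362 = 41.337.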